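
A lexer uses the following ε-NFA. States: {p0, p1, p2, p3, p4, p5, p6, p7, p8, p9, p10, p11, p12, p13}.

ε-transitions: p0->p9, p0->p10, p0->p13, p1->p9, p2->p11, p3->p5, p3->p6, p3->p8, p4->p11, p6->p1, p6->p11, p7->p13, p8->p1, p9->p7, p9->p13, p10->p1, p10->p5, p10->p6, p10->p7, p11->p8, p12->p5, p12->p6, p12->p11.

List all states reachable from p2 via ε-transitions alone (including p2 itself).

{p1, p2, p7, p8, p9, p11, p13}

Start with {p2}.
From p2 via ε: add p11.
From p11 via ε: add p8.
From p8 via ε: add p1.
From p1 via ε: add p9.
From p9 via ε: add p7, p13.
No new states can be added; the closed set is {p1, p2, p7, p8, p9, p11, p13}.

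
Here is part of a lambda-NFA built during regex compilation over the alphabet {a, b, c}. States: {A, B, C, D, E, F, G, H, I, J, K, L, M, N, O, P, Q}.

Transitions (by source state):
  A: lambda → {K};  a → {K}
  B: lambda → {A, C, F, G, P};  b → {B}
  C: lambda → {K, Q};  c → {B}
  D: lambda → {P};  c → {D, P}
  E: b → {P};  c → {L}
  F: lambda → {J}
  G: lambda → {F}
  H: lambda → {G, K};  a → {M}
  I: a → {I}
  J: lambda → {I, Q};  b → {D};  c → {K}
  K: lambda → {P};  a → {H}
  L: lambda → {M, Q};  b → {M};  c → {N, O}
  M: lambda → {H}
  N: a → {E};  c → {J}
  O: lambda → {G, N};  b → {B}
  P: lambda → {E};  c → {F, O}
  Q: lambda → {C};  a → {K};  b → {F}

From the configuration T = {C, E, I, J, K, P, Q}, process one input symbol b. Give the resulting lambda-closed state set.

E on b → {P}.
J on b → {D}.
Q on b → {F}.
No b-transition from C, I, K, P.
Union after reading b: {D, F, P}.
Now take the lambda-closure:
From F via lambda: add J.
From P via lambda: add E.
From J via lambda: add I, Q.
From Q via lambda: add C.
From C via lambda: add K.
No new states can be added; the closed set is {C, D, E, F, I, J, K, P, Q}.

{C, D, E, F, I, J, K, P, Q}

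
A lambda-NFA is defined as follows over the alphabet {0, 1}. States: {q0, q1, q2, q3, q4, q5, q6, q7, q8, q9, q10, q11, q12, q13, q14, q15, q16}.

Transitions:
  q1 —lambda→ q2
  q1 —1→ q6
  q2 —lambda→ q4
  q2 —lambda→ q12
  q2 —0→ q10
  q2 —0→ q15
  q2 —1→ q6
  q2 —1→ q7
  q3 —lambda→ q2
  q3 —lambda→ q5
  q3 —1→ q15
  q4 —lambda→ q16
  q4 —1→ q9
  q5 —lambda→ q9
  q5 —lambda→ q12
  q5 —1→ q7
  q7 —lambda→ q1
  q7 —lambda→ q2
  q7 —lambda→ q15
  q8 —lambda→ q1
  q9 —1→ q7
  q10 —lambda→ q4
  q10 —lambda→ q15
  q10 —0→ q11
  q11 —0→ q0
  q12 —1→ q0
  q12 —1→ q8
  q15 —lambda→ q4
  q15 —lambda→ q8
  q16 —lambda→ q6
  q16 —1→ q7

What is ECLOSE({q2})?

{q2, q4, q6, q12, q16}

Start with {q2}.
From q2 via lambda: add q4, q12.
From q4 via lambda: add q16.
From q16 via lambda: add q6.
No new states can be added; the closed set is {q2, q4, q6, q12, q16}.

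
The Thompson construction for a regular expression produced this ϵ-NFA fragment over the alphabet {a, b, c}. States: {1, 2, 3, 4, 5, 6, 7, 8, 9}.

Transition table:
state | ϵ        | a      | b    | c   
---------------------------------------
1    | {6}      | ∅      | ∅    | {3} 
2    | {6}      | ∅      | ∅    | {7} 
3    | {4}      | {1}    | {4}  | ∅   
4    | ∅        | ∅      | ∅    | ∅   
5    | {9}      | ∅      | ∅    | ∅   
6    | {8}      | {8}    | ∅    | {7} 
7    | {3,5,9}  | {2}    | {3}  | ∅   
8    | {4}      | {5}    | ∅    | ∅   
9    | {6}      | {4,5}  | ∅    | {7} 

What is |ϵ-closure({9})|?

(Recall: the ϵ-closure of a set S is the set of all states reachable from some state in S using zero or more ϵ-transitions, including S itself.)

4

Start with {9}.
From 9 via ϵ: add 6.
From 6 via ϵ: add 8.
From 8 via ϵ: add 4.
ϵ-closure = {4, 6, 8, 9}, which has 4 states.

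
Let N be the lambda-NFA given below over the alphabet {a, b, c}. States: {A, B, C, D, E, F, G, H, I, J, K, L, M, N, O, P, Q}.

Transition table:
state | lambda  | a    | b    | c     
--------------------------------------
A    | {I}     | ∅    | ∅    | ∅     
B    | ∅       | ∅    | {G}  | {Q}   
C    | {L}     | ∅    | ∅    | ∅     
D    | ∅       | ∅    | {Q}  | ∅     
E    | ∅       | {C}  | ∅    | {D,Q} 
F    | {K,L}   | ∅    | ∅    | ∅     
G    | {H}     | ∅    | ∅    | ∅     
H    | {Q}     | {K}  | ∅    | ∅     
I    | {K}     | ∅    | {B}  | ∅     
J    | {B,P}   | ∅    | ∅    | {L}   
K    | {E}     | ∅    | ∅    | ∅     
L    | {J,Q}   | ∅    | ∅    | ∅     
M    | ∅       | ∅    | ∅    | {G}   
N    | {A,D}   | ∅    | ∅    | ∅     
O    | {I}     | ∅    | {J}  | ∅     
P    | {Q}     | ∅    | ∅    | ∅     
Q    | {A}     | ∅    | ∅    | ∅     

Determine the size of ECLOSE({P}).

Start with {P}.
From P via lambda: add Q.
From Q via lambda: add A.
From A via lambda: add I.
From I via lambda: add K.
From K via lambda: add E.
lambda-closure = {A, E, I, K, P, Q}, which has 6 states.

6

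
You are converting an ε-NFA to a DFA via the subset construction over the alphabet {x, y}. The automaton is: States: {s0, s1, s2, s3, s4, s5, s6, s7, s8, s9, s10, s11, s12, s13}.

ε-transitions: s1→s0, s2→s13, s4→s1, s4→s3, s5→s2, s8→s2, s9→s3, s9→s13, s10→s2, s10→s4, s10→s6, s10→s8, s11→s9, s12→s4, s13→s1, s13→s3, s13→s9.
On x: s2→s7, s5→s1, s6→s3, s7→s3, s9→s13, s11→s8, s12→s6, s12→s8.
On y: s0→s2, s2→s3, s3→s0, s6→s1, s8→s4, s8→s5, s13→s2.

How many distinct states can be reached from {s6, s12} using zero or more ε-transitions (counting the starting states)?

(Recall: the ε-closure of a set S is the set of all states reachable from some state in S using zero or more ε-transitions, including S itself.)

6

Start with {s6, s12}.
From s12 via ε: add s4.
From s4 via ε: add s1, s3.
From s1 via ε: add s0.
ε-closure = {s0, s1, s3, s4, s6, s12}, which has 6 states.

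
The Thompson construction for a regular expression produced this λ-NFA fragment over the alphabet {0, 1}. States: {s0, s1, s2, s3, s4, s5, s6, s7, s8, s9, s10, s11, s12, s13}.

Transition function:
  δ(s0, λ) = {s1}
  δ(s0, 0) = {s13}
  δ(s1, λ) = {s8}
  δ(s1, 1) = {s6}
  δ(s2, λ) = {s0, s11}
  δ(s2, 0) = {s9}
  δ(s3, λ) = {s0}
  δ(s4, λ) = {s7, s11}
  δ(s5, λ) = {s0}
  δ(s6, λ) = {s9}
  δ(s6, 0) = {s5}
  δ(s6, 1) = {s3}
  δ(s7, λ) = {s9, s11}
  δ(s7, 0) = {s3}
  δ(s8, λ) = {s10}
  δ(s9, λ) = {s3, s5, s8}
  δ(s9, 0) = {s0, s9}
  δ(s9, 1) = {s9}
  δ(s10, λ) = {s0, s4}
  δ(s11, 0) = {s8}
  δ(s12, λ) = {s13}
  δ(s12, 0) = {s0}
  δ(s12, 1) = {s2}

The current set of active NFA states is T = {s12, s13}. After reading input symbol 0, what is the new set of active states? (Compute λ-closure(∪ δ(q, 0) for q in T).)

s12 on 0 → {s0}.
No 0-transition from s13.
Union after reading 0: {s0}.
Now take the λ-closure:
From s0 via λ: add s1.
From s1 via λ: add s8.
From s8 via λ: add s10.
From s10 via λ: add s4.
From s4 via λ: add s7, s11.
From s7 via λ: add s9.
From s9 via λ: add s3, s5.
No new states can be added; the closed set is {s0, s1, s3, s4, s5, s7, s8, s9, s10, s11}.

{s0, s1, s3, s4, s5, s7, s8, s9, s10, s11}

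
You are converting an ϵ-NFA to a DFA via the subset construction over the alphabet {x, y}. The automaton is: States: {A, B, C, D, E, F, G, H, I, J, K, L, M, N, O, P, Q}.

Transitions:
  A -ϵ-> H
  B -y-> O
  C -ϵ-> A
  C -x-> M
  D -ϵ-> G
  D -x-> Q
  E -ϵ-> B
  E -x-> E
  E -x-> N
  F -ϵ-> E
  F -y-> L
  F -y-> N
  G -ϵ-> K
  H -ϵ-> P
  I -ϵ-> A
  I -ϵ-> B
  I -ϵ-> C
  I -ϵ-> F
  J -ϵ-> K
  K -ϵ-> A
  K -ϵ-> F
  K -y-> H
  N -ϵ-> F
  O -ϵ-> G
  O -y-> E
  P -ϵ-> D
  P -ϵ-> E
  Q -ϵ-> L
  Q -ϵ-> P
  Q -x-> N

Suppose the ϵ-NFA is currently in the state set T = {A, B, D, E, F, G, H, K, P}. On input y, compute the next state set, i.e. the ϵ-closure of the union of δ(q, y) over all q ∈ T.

{A, B, D, E, F, G, H, K, L, N, O, P}

B on y → {O}.
F on y → {L, N}.
K on y → {H}.
No y-transition from A, D, E, G, H, P.
Union after reading y: {H, L, N, O}.
Now take the ϵ-closure:
From H via ϵ: add P.
From N via ϵ: add F.
From O via ϵ: add G.
From F via ϵ: add E.
From G via ϵ: add K.
From P via ϵ: add D.
From E via ϵ: add B.
From K via ϵ: add A.
No new states can be added; the closed set is {A, B, D, E, F, G, H, K, L, N, O, P}.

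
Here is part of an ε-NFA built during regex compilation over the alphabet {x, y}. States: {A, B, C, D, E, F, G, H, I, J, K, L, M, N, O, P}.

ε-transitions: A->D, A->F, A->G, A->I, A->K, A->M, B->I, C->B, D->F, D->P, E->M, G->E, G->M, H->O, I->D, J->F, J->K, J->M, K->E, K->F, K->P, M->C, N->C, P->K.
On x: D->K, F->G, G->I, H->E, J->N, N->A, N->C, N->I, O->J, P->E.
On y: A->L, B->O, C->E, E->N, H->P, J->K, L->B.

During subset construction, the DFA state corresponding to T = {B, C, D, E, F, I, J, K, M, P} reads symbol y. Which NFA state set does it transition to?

B on y → {O}.
C on y → {E}.
E on y → {N}.
J on y → {K}.
No y-transition from D, F, I, K, M, P.
Union after reading y: {E, K, N, O}.
Now take the ε-closure:
From E via ε: add M.
From K via ε: add F, P.
From N via ε: add C.
From C via ε: add B.
From B via ε: add I.
From I via ε: add D.
No new states can be added; the closed set is {B, C, D, E, F, I, K, M, N, O, P}.

{B, C, D, E, F, I, K, M, N, O, P}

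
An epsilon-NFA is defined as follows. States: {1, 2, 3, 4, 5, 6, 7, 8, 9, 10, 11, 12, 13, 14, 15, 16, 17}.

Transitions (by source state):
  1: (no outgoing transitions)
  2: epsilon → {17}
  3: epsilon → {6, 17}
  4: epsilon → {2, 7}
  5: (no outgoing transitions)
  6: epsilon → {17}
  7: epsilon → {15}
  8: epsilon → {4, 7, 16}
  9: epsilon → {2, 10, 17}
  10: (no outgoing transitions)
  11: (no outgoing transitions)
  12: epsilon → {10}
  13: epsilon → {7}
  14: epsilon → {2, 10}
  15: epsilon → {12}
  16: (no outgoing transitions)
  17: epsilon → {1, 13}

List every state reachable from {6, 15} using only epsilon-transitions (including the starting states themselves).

{1, 6, 7, 10, 12, 13, 15, 17}

Start with {6, 15}.
From 6 via epsilon: add 17.
From 15 via epsilon: add 12.
From 12 via epsilon: add 10.
From 17 via epsilon: add 1, 13.
From 13 via epsilon: add 7.
No new states can be added; the closed set is {1, 6, 7, 10, 12, 13, 15, 17}.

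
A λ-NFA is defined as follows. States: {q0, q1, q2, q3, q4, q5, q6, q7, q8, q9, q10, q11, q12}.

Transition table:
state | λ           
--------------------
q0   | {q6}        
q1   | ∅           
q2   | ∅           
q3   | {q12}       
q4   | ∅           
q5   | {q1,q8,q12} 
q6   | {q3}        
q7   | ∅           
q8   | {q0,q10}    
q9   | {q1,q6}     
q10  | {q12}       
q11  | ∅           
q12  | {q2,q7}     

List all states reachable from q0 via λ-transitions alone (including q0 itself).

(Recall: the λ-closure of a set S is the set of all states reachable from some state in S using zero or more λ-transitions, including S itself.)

Start with {q0}.
From q0 via λ: add q6.
From q6 via λ: add q3.
From q3 via λ: add q12.
From q12 via λ: add q2, q7.
No new states can be added; the closed set is {q0, q2, q3, q6, q7, q12}.

{q0, q2, q3, q6, q7, q12}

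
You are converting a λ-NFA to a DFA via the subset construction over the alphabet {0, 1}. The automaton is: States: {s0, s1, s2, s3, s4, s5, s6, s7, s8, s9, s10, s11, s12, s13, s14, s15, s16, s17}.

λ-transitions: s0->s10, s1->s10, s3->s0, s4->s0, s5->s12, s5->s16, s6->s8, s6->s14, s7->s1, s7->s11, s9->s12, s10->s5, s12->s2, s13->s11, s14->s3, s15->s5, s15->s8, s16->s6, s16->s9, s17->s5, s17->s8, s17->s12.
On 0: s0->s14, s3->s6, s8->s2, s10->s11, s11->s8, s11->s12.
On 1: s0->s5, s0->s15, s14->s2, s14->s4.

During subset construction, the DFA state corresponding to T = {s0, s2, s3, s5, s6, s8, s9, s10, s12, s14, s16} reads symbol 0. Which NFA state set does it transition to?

{s0, s2, s3, s5, s6, s8, s9, s10, s11, s12, s14, s16}

s0 on 0 → {s14}.
s3 on 0 → {s6}.
s8 on 0 → {s2}.
s10 on 0 → {s11}.
No 0-transition from s2, s5, s6, s9, s12, s14, s16.
Union after reading 0: {s2, s6, s11, s14}.
Now take the λ-closure:
From s6 via λ: add s8.
From s14 via λ: add s3.
From s3 via λ: add s0.
From s0 via λ: add s10.
From s10 via λ: add s5.
From s5 via λ: add s12, s16.
From s16 via λ: add s9.
No new states can be added; the closed set is {s0, s2, s3, s5, s6, s8, s9, s10, s11, s12, s14, s16}.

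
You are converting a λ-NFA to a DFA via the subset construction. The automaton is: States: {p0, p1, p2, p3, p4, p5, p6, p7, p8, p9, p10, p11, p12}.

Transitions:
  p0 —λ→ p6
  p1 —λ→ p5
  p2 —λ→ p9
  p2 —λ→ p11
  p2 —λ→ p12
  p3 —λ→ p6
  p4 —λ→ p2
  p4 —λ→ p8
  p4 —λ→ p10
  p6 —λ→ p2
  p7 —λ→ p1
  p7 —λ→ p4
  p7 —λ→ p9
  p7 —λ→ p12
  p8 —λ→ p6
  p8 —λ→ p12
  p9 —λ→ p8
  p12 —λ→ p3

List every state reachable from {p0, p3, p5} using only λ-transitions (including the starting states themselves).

{p0, p2, p3, p5, p6, p8, p9, p11, p12}

Start with {p0, p3, p5}.
From p0 via λ: add p6.
From p6 via λ: add p2.
From p2 via λ: add p9, p11, p12.
From p9 via λ: add p8.
No new states can be added; the closed set is {p0, p2, p3, p5, p6, p8, p9, p11, p12}.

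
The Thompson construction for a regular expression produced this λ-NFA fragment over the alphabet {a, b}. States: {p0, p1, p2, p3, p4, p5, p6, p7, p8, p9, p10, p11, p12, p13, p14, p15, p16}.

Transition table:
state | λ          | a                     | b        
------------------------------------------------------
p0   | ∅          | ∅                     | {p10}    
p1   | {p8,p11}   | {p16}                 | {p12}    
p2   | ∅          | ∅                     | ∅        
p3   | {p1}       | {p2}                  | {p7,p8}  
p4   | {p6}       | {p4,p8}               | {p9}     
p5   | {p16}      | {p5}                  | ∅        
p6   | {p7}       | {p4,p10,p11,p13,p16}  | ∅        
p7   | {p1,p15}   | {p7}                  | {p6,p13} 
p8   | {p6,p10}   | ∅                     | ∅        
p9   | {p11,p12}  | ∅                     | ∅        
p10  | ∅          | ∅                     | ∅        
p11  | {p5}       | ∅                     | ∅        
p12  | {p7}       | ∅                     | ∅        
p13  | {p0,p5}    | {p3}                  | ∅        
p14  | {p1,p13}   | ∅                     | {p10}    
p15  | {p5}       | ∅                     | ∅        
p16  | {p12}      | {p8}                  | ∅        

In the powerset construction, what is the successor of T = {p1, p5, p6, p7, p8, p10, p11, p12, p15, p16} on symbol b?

{p0, p1, p5, p6, p7, p8, p10, p11, p12, p13, p15, p16}

p1 on b → {p12}.
p7 on b → {p6, p13}.
No b-transition from p5, p6, p8, p10, p11, p12, p15, p16.
Union after reading b: {p6, p12, p13}.
Now take the λ-closure:
From p6 via λ: add p7.
From p13 via λ: add p0, p5.
From p5 via λ: add p16.
From p7 via λ: add p1, p15.
From p1 via λ: add p8, p11.
From p8 via λ: add p10.
No new states can be added; the closed set is {p0, p1, p5, p6, p7, p8, p10, p11, p12, p13, p15, p16}.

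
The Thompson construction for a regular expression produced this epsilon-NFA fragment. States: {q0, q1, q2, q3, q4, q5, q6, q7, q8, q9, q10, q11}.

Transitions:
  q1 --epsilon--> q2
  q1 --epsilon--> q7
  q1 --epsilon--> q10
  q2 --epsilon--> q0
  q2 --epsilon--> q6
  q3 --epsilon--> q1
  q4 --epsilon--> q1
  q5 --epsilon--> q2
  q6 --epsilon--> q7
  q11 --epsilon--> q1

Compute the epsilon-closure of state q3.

{q0, q1, q2, q3, q6, q7, q10}

Start with {q3}.
From q3 via epsilon: add q1.
From q1 via epsilon: add q2, q7, q10.
From q2 via epsilon: add q0, q6.
No new states can be added; the closed set is {q0, q1, q2, q3, q6, q7, q10}.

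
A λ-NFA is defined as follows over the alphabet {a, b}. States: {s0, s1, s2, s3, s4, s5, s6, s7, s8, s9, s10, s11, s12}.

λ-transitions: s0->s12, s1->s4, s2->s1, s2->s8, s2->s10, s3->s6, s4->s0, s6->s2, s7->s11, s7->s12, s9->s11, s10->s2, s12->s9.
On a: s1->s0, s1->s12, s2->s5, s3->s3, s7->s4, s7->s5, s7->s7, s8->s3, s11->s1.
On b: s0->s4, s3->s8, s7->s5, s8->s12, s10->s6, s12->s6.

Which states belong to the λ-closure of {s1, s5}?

{s0, s1, s4, s5, s9, s11, s12}

Start with {s1, s5}.
From s1 via λ: add s4.
From s4 via λ: add s0.
From s0 via λ: add s12.
From s12 via λ: add s9.
From s9 via λ: add s11.
No new states can be added; the closed set is {s0, s1, s4, s5, s9, s11, s12}.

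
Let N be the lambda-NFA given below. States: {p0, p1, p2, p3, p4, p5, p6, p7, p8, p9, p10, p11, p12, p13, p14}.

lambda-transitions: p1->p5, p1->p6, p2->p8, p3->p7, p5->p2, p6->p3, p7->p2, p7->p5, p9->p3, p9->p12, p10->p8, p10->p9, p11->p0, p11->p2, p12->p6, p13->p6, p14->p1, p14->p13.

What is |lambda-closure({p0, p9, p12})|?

9

Start with {p0, p9, p12}.
From p9 via lambda: add p3.
From p12 via lambda: add p6.
From p3 via lambda: add p7.
From p7 via lambda: add p2, p5.
From p2 via lambda: add p8.
lambda-closure = {p0, p2, p3, p5, p6, p7, p8, p9, p12}, which has 9 states.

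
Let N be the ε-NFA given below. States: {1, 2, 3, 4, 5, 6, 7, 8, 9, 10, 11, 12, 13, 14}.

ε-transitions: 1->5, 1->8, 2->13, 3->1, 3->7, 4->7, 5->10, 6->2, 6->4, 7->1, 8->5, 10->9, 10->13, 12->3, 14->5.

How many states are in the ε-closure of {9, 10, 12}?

Start with {9, 10, 12}.
From 10 via ε: add 13.
From 12 via ε: add 3.
From 3 via ε: add 1, 7.
From 1 via ε: add 5, 8.
ε-closure = {1, 3, 5, 7, 8, 9, 10, 12, 13}, which has 9 states.

9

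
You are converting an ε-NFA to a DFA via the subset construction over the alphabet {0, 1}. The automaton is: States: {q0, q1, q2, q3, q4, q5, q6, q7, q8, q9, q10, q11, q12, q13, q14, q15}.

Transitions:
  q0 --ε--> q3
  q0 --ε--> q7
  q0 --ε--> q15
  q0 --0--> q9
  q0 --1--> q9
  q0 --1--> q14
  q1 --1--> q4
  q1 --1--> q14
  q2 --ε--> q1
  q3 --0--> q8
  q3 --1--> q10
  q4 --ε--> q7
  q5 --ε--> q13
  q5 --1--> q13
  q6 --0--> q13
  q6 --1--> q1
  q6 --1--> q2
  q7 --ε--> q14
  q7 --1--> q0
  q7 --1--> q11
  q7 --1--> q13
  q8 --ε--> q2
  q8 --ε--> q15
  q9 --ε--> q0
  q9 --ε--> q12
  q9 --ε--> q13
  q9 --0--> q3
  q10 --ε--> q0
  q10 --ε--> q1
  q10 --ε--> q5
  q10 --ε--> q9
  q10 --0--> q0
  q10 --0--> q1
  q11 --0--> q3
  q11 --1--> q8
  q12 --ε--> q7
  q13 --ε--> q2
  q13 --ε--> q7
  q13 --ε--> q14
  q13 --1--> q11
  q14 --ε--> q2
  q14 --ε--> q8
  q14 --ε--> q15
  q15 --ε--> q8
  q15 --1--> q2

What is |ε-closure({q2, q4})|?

Start with {q2, q4}.
From q2 via ε: add q1.
From q4 via ε: add q7.
From q7 via ε: add q14.
From q14 via ε: add q8, q15.
ε-closure = {q1, q2, q4, q7, q8, q14, q15}, which has 7 states.

7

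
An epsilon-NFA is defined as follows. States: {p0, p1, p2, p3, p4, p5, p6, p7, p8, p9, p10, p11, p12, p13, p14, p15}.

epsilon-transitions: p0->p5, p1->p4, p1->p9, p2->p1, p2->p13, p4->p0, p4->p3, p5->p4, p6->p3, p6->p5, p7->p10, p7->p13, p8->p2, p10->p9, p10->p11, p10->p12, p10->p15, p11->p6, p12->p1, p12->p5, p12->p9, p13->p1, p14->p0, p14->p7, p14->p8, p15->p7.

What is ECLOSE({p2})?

{p0, p1, p2, p3, p4, p5, p9, p13}

Start with {p2}.
From p2 via epsilon: add p1, p13.
From p1 via epsilon: add p4, p9.
From p4 via epsilon: add p0, p3.
From p0 via epsilon: add p5.
No new states can be added; the closed set is {p0, p1, p2, p3, p4, p5, p9, p13}.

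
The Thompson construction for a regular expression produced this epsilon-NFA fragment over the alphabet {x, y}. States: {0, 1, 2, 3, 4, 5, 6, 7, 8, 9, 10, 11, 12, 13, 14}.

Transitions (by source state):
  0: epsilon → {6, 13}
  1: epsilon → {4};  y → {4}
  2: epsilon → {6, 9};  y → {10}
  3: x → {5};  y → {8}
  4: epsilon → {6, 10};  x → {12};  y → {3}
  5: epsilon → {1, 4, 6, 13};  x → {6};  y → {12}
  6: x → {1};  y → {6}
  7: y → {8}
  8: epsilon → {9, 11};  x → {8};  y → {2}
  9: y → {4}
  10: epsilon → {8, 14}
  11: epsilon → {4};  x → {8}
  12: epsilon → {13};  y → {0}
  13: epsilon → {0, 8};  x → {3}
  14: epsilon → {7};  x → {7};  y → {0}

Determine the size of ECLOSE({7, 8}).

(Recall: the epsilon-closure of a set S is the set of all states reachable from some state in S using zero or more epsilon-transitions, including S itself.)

8

Start with {7, 8}.
From 8 via epsilon: add 9, 11.
From 11 via epsilon: add 4.
From 4 via epsilon: add 6, 10.
From 10 via epsilon: add 14.
epsilon-closure = {4, 6, 7, 8, 9, 10, 11, 14}, which has 8 states.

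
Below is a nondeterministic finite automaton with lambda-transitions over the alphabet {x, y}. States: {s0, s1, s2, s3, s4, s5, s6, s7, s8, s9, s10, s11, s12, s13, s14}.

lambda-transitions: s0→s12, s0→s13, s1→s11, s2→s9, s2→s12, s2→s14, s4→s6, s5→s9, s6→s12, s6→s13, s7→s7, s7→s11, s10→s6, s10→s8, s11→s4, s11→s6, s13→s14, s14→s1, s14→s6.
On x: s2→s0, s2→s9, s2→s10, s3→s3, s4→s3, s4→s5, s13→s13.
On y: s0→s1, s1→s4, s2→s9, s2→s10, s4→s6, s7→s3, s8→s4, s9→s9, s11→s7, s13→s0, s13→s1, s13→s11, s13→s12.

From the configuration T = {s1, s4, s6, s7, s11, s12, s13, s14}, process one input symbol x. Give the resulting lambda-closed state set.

s4 on x → {s3, s5}.
s13 on x → {s13}.
No x-transition from s1, s6, s7, s11, s12, s14.
Union after reading x: {s3, s5, s13}.
Now take the lambda-closure:
From s5 via lambda: add s9.
From s13 via lambda: add s14.
From s14 via lambda: add s1, s6.
From s1 via lambda: add s11.
From s6 via lambda: add s12.
From s11 via lambda: add s4.
No new states can be added; the closed set is {s1, s3, s4, s5, s6, s9, s11, s12, s13, s14}.

{s1, s3, s4, s5, s6, s9, s11, s12, s13, s14}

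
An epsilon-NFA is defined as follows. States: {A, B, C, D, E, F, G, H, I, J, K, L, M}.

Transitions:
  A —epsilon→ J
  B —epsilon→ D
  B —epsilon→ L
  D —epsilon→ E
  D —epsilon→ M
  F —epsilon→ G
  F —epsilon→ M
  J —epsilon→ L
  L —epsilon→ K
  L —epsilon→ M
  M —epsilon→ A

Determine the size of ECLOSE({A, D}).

7

Start with {A, D}.
From A via epsilon: add J.
From D via epsilon: add E, M.
From J via epsilon: add L.
From L via epsilon: add K.
epsilon-closure = {A, D, E, J, K, L, M}, which has 7 states.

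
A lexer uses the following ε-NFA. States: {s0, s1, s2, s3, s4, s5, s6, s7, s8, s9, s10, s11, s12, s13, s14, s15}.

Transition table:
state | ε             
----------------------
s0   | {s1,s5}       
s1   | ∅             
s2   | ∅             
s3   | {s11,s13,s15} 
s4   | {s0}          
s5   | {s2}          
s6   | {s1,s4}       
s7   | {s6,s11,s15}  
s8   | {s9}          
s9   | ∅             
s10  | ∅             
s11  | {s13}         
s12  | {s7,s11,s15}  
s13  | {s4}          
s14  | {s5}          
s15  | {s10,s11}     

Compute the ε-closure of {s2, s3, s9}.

Start with {s2, s3, s9}.
From s3 via ε: add s11, s13, s15.
From s13 via ε: add s4.
From s15 via ε: add s10.
From s4 via ε: add s0.
From s0 via ε: add s1, s5.
No new states can be added; the closed set is {s0, s1, s2, s3, s4, s5, s9, s10, s11, s13, s15}.

{s0, s1, s2, s3, s4, s5, s9, s10, s11, s13, s15}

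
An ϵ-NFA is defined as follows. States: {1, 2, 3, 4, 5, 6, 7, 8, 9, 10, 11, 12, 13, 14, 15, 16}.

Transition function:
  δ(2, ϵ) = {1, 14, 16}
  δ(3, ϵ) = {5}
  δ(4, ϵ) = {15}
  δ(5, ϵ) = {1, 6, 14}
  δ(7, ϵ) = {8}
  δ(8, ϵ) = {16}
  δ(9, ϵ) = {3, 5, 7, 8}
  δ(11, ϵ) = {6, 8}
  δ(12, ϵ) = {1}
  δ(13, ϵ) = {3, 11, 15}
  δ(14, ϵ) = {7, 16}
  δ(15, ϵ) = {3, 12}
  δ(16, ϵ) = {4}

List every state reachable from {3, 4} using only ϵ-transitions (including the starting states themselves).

{1, 3, 4, 5, 6, 7, 8, 12, 14, 15, 16}

Start with {3, 4}.
From 3 via ϵ: add 5.
From 4 via ϵ: add 15.
From 5 via ϵ: add 1, 6, 14.
From 15 via ϵ: add 12.
From 14 via ϵ: add 7, 16.
From 7 via ϵ: add 8.
No new states can be added; the closed set is {1, 3, 4, 5, 6, 7, 8, 12, 14, 15, 16}.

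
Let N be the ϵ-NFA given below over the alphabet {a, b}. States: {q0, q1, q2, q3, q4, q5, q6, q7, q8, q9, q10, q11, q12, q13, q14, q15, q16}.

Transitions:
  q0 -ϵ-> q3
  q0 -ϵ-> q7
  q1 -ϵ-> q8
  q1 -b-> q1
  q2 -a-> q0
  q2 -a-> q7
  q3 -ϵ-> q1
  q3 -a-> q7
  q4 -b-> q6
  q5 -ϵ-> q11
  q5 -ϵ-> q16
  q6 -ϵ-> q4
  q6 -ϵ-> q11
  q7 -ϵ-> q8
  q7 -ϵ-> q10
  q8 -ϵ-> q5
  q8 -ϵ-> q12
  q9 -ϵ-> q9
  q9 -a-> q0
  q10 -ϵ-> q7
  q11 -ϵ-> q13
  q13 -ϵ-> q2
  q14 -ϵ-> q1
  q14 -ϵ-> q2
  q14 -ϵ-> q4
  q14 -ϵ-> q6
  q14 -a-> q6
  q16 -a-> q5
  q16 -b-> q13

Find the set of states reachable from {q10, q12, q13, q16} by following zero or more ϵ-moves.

Start with {q10, q12, q13, q16}.
From q10 via ϵ: add q7.
From q13 via ϵ: add q2.
From q7 via ϵ: add q8.
From q8 via ϵ: add q5.
From q5 via ϵ: add q11.
No new states can be added; the closed set is {q2, q5, q7, q8, q10, q11, q12, q13, q16}.

{q2, q5, q7, q8, q10, q11, q12, q13, q16}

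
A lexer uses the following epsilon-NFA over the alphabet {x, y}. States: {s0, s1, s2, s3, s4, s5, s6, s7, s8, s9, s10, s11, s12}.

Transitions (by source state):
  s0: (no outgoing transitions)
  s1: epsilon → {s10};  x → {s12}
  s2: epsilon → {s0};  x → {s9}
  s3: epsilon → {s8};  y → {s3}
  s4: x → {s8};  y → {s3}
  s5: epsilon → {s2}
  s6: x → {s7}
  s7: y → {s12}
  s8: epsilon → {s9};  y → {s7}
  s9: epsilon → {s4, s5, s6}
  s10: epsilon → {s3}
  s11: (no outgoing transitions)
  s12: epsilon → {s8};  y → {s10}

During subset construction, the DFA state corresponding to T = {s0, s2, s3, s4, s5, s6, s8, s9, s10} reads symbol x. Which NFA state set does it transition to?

{s0, s2, s4, s5, s6, s7, s8, s9}

s2 on x → {s9}.
s4 on x → {s8}.
s6 on x → {s7}.
No x-transition from s0, s3, s5, s8, s9, s10.
Union after reading x: {s7, s8, s9}.
Now take the epsilon-closure:
From s9 via epsilon: add s4, s5, s6.
From s5 via epsilon: add s2.
From s2 via epsilon: add s0.
No new states can be added; the closed set is {s0, s2, s4, s5, s6, s7, s8, s9}.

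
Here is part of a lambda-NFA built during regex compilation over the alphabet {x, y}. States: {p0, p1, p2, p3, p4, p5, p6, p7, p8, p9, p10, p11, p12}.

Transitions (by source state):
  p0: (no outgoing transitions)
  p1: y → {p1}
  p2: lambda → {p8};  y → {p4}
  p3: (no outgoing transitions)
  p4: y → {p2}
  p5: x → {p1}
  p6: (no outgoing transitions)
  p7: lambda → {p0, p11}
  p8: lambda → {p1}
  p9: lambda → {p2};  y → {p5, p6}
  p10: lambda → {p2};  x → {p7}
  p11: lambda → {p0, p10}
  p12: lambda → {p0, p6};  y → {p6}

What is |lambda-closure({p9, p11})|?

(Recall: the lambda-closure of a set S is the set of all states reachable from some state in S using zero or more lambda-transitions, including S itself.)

Start with {p9, p11}.
From p9 via lambda: add p2.
From p11 via lambda: add p0, p10.
From p2 via lambda: add p8.
From p8 via lambda: add p1.
lambda-closure = {p0, p1, p2, p8, p9, p10, p11}, which has 7 states.

7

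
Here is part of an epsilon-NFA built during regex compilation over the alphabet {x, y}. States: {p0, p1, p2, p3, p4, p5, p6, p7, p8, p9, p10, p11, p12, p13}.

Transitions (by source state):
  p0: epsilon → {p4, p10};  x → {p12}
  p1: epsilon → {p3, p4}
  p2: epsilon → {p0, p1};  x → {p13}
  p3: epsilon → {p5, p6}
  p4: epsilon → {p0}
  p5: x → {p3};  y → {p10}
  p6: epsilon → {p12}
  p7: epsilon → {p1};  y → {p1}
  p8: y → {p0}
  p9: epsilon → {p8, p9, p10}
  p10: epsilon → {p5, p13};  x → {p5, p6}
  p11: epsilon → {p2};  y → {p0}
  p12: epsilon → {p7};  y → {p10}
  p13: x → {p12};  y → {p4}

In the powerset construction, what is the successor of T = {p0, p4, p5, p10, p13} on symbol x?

p0 on x → {p12}.
p5 on x → {p3}.
p10 on x → {p5, p6}.
p13 on x → {p12}.
No x-transition from p4.
Union after reading x: {p3, p5, p6, p12}.
Now take the epsilon-closure:
From p12 via epsilon: add p7.
From p7 via epsilon: add p1.
From p1 via epsilon: add p4.
From p4 via epsilon: add p0.
From p0 via epsilon: add p10.
From p10 via epsilon: add p13.
No new states can be added; the closed set is {p0, p1, p3, p4, p5, p6, p7, p10, p12, p13}.

{p0, p1, p3, p4, p5, p6, p7, p10, p12, p13}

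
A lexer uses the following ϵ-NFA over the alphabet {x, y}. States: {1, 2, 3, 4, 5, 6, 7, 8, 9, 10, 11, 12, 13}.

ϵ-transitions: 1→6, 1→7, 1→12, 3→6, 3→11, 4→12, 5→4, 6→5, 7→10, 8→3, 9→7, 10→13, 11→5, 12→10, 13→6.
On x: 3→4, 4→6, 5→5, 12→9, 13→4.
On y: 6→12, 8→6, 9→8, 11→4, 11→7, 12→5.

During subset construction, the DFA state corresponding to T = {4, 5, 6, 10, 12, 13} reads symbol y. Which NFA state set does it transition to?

6 on y → {12}.
12 on y → {5}.
No y-transition from 4, 5, 10, 13.
Union after reading y: {5, 12}.
Now take the ϵ-closure:
From 5 via ϵ: add 4.
From 12 via ϵ: add 10.
From 10 via ϵ: add 13.
From 13 via ϵ: add 6.
No new states can be added; the closed set is {4, 5, 6, 10, 12, 13}.

{4, 5, 6, 10, 12, 13}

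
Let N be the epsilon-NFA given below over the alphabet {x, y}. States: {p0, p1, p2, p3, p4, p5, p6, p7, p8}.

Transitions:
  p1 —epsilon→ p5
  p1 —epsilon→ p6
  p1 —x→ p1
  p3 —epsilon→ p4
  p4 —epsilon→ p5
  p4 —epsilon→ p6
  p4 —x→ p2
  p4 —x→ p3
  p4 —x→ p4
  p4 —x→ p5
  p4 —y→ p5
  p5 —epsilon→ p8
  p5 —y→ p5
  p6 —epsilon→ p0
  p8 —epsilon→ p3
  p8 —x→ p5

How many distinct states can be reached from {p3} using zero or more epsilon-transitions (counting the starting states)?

6

Start with {p3}.
From p3 via epsilon: add p4.
From p4 via epsilon: add p5, p6.
From p5 via epsilon: add p8.
From p6 via epsilon: add p0.
epsilon-closure = {p0, p3, p4, p5, p6, p8}, which has 6 states.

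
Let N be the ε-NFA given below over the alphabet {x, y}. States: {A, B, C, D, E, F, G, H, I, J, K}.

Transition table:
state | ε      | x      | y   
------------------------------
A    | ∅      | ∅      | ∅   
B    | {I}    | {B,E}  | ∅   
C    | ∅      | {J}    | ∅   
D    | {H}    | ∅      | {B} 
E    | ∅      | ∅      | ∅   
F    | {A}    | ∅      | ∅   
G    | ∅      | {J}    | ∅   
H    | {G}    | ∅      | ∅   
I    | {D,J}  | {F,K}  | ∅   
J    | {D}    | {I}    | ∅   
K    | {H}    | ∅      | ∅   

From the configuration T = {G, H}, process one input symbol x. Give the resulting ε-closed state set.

G on x → {J}.
No x-transition from H.
Union after reading x: {J}.
Now take the ε-closure:
From J via ε: add D.
From D via ε: add H.
From H via ε: add G.
No new states can be added; the closed set is {D, G, H, J}.

{D, G, H, J}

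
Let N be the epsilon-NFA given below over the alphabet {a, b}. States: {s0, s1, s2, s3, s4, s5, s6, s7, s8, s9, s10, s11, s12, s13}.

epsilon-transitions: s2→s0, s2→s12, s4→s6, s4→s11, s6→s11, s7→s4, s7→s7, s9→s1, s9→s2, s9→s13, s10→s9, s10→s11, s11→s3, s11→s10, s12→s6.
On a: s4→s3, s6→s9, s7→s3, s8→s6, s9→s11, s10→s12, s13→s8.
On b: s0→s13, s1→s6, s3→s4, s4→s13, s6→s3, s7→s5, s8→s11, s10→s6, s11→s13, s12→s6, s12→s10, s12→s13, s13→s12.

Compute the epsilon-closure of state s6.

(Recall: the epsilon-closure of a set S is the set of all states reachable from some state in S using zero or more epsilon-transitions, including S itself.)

Start with {s6}.
From s6 via epsilon: add s11.
From s11 via epsilon: add s3, s10.
From s10 via epsilon: add s9.
From s9 via epsilon: add s1, s2, s13.
From s2 via epsilon: add s0, s12.
No new states can be added; the closed set is {s0, s1, s2, s3, s6, s9, s10, s11, s12, s13}.

{s0, s1, s2, s3, s6, s9, s10, s11, s12, s13}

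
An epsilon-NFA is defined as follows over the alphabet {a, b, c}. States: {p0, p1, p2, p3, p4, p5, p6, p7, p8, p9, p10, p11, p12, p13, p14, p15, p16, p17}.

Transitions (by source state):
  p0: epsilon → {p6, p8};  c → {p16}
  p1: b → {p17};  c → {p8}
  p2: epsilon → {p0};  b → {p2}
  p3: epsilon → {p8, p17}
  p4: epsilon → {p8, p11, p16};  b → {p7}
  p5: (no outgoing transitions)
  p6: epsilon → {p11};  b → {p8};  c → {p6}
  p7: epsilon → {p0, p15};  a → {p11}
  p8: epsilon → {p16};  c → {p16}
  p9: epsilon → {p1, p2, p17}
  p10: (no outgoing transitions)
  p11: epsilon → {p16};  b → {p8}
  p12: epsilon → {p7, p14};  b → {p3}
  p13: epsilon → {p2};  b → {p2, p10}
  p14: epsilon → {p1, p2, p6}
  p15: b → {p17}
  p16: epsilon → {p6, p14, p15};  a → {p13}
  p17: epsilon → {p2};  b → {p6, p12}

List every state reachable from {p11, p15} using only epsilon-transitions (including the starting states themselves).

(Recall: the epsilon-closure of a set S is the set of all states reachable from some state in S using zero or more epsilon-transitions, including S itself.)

Start with {p11, p15}.
From p11 via epsilon: add p16.
From p16 via epsilon: add p6, p14.
From p14 via epsilon: add p1, p2.
From p2 via epsilon: add p0.
From p0 via epsilon: add p8.
No new states can be added; the closed set is {p0, p1, p2, p6, p8, p11, p14, p15, p16}.

{p0, p1, p2, p6, p8, p11, p14, p15, p16}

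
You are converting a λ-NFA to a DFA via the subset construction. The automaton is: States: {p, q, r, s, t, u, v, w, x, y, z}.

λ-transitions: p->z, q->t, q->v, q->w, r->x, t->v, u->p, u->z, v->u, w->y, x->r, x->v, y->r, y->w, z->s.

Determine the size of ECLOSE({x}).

7

Start with {x}.
From x via λ: add r, v.
From v via λ: add u.
From u via λ: add p, z.
From z via λ: add s.
λ-closure = {p, r, s, u, v, x, z}, which has 7 states.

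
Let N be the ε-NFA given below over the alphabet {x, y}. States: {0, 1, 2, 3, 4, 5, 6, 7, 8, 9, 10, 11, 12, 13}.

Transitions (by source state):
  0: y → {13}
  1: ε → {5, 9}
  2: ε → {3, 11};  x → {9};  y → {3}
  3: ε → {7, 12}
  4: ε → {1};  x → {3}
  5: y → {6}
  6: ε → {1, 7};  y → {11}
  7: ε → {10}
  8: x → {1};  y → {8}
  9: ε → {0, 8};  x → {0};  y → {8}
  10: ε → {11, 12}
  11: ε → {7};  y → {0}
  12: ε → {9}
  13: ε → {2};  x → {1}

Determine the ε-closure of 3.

Start with {3}.
From 3 via ε: add 7, 12.
From 7 via ε: add 10.
From 12 via ε: add 9.
From 9 via ε: add 0, 8.
From 10 via ε: add 11.
No new states can be added; the closed set is {0, 3, 7, 8, 9, 10, 11, 12}.

{0, 3, 7, 8, 9, 10, 11, 12}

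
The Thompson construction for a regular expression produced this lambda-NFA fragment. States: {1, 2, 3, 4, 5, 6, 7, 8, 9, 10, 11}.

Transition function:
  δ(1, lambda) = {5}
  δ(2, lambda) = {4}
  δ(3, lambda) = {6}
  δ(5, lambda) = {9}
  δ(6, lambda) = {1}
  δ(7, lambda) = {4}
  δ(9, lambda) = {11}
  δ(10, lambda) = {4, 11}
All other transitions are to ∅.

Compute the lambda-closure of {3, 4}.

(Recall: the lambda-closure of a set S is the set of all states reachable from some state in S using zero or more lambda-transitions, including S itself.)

Start with {3, 4}.
From 3 via lambda: add 6.
From 6 via lambda: add 1.
From 1 via lambda: add 5.
From 5 via lambda: add 9.
From 9 via lambda: add 11.
No new states can be added; the closed set is {1, 3, 4, 5, 6, 9, 11}.

{1, 3, 4, 5, 6, 9, 11}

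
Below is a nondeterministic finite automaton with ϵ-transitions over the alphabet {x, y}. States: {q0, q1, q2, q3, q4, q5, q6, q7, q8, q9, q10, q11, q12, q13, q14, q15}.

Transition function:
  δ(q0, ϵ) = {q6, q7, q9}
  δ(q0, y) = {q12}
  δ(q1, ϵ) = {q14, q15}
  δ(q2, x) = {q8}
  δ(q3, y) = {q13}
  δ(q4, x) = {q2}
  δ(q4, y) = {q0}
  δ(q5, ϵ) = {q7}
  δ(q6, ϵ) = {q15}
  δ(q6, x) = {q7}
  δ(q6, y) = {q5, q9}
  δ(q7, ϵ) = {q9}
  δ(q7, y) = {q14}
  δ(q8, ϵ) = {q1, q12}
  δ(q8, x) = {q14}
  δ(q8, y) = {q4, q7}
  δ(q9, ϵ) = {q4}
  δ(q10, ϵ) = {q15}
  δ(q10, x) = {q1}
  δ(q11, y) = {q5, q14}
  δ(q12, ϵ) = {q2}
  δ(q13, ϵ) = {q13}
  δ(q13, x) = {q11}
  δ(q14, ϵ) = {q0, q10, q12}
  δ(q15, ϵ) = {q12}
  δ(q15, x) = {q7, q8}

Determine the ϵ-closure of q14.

{q0, q2, q4, q6, q7, q9, q10, q12, q14, q15}

Start with {q14}.
From q14 via ϵ: add q0, q10, q12.
From q0 via ϵ: add q6, q7, q9.
From q10 via ϵ: add q15.
From q12 via ϵ: add q2.
From q9 via ϵ: add q4.
No new states can be added; the closed set is {q0, q2, q4, q6, q7, q9, q10, q12, q14, q15}.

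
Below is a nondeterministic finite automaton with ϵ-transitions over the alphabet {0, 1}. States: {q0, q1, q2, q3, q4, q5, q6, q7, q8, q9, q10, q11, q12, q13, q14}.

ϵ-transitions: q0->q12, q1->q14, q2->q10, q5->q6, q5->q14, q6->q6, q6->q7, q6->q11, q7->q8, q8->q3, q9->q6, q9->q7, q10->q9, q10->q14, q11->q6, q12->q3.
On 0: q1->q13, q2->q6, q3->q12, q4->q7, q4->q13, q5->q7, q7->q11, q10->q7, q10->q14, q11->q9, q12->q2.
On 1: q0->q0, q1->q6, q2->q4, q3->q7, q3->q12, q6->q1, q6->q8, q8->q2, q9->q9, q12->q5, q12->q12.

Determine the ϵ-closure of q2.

Start with {q2}.
From q2 via ϵ: add q10.
From q10 via ϵ: add q9, q14.
From q9 via ϵ: add q6, q7.
From q6 via ϵ: add q11.
From q7 via ϵ: add q8.
From q8 via ϵ: add q3.
No new states can be added; the closed set is {q2, q3, q6, q7, q8, q9, q10, q11, q14}.

{q2, q3, q6, q7, q8, q9, q10, q11, q14}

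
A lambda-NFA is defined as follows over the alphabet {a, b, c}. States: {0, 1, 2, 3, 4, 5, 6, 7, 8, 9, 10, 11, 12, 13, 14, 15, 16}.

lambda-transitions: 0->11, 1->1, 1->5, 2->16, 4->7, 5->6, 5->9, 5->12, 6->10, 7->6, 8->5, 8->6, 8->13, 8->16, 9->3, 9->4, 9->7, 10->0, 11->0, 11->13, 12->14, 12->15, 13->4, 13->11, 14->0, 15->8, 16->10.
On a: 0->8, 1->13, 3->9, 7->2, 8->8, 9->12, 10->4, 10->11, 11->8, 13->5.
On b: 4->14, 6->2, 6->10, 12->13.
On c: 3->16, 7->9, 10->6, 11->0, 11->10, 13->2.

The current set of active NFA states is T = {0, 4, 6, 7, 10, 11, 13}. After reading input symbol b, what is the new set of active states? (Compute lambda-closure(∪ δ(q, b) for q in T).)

4 on b → {14}.
6 on b → {2, 10}.
No b-transition from 0, 7, 10, 11, 13.
Union after reading b: {2, 10, 14}.
Now take the lambda-closure:
From 2 via lambda: add 16.
From 10 via lambda: add 0.
From 0 via lambda: add 11.
From 11 via lambda: add 13.
From 13 via lambda: add 4.
From 4 via lambda: add 7.
From 7 via lambda: add 6.
No new states can be added; the closed set is {0, 2, 4, 6, 7, 10, 11, 13, 14, 16}.

{0, 2, 4, 6, 7, 10, 11, 13, 14, 16}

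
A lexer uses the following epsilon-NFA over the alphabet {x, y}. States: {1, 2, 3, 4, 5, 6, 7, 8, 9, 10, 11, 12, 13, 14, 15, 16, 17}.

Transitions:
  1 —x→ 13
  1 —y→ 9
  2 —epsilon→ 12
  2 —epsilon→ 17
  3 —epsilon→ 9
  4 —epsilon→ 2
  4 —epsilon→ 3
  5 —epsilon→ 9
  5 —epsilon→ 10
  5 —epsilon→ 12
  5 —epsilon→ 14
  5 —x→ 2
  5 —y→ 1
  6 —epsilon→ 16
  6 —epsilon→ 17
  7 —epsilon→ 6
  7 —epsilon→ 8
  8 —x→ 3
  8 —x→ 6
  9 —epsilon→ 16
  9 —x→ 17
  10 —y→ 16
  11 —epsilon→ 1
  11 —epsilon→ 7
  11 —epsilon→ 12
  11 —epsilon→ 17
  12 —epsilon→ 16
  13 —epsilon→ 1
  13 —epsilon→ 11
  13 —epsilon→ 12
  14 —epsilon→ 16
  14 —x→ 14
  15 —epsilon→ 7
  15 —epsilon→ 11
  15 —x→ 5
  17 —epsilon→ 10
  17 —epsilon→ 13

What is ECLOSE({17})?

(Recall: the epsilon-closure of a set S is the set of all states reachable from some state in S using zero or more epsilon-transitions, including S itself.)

{1, 6, 7, 8, 10, 11, 12, 13, 16, 17}

Start with {17}.
From 17 via epsilon: add 10, 13.
From 13 via epsilon: add 1, 11, 12.
From 11 via epsilon: add 7.
From 12 via epsilon: add 16.
From 7 via epsilon: add 6, 8.
No new states can be added; the closed set is {1, 6, 7, 8, 10, 11, 12, 13, 16, 17}.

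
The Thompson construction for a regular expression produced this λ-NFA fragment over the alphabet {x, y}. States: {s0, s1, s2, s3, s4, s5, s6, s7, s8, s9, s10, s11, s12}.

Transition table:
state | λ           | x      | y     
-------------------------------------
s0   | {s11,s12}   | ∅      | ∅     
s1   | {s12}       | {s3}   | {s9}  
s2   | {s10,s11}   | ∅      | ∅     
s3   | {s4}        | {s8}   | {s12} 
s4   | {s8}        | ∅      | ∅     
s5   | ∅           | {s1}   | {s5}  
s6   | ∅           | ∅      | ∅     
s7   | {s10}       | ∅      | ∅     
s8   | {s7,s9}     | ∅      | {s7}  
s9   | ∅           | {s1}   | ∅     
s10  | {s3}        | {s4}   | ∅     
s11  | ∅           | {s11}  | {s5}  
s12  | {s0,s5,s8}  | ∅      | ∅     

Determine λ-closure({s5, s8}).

Start with {s5, s8}.
From s8 via λ: add s7, s9.
From s7 via λ: add s10.
From s10 via λ: add s3.
From s3 via λ: add s4.
No new states can be added; the closed set is {s3, s4, s5, s7, s8, s9, s10}.

{s3, s4, s5, s7, s8, s9, s10}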